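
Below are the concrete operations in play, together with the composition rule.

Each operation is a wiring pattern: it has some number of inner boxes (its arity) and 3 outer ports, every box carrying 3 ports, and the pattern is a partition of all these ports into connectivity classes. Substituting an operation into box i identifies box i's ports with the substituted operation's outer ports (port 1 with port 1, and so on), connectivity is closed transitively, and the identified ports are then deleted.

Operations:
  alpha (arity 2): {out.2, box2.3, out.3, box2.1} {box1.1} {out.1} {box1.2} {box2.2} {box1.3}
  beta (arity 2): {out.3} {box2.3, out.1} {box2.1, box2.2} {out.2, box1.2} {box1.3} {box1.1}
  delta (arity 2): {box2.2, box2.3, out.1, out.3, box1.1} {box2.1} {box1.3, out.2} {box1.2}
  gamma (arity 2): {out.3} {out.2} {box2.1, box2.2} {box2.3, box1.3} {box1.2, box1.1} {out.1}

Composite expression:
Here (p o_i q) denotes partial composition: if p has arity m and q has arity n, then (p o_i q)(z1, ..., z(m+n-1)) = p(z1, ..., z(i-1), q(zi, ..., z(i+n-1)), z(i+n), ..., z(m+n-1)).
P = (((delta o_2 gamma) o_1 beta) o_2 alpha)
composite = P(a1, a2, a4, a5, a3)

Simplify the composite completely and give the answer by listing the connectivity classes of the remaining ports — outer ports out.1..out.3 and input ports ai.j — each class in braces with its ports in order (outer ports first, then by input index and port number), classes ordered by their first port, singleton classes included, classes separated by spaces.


Two ports join when wires chain via delta-identified ports.
through alpha, on inputs (a2, a4): {out.1} {out.2, out.3, a4.1, a4.3} {a2.1} {a2.2} {a2.3} {a4.2} (out.j = stage outer ports)
through beta, on inputs (a1, a2, a4): {out.1, a4.1, a4.3} {out.2, a1.2} {out.3} {a1.1} {a1.3} {a2.1} {a2.2} {a2.3} {a4.2} (out.j = stage outer ports)
through gamma, on inputs (a5, a3): {out.1} {out.2} {out.3} {a3.1, a3.2} {a3.3, a5.3} {a5.1, a5.2} (out.j = stage outer ports)
through delta, on inputs (a1, a2, a4, a5, a3): {out.1, out.3, a4.1, a4.3} {out.2} {a1.1} {a1.2} {a1.3} {a2.1} {a2.2} {a2.3} {a3.1, a3.2} {a3.3, a5.3} {a4.2} {a5.1, a5.2} (out.j = stage outer ports)

{out.1, out.3, a4.1, a4.3} {out.2} {a1.1} {a1.2} {a1.3} {a2.1} {a2.2} {a2.3} {a3.1, a3.2} {a3.3, a5.3} {a4.2} {a5.1, a5.2}


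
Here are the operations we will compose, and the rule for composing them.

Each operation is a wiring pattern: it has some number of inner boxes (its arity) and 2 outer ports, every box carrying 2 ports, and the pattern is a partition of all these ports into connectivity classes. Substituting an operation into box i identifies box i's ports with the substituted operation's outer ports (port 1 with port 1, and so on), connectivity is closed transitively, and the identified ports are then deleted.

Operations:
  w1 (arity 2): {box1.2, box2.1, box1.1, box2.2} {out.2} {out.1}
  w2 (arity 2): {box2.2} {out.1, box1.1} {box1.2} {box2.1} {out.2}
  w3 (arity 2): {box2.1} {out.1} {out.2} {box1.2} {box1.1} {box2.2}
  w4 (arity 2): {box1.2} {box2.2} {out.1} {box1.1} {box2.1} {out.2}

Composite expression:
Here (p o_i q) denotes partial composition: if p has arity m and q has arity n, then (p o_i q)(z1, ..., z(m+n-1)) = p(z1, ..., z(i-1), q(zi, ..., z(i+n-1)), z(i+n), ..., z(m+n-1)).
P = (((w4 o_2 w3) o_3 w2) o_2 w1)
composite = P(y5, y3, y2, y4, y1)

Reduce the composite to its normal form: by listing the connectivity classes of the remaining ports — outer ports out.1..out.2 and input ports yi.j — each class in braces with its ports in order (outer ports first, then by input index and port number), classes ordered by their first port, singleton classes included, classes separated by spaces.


After gluing at w4, chains via deleted ports link the y-ports.
w1 over (y3, y2) gives {out.1} {out.2} {y2.1, y2.2, y3.1, y3.2}, out.j being that stage's outer ports
w2 over (y4, y1) gives {out.1, y4.1} {out.2} {y1.1} {y1.2} {y4.2}, out.j being that stage's outer ports
w3 over (y3, y2, y4, y1) gives {out.1} {out.2} {y1.1} {y1.2} {y2.1, y2.2, y3.1, y3.2} {y4.1} {y4.2}, out.j being that stage's outer ports
w4 over (y5, y3, y2, y4, y1) gives {out.1} {out.2} {y1.1} {y1.2} {y2.1, y2.2, y3.1, y3.2} {y4.1} {y4.2} {y5.1} {y5.2}, out.j being that stage's outer ports

{out.1} {out.2} {y1.1} {y1.2} {y2.1, y2.2, y3.1, y3.2} {y4.1} {y4.2} {y5.1} {y5.2}


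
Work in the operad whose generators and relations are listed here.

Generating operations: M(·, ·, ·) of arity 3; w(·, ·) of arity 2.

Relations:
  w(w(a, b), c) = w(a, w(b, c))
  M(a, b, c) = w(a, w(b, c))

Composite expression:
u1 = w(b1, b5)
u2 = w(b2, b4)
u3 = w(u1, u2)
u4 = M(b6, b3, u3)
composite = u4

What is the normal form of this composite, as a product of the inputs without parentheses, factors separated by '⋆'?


b6 ⋆ b3 ⋆ b1 ⋆ b5 ⋆ b2 ⋆ b4

Every regrouping of M is equal, so read the b-inputs in written order.
w(b1, b5) flattens to b1 ⋆ b5
w(b2, b4) flattens to b2 ⋆ b4
w(w(b1, b5), w(b2, b4)) flattens to b1 ⋆ b5 ⋆ b2 ⋆ b4
M(b6, b3, w(w(b1, b5), w(b2, b4))) flattens to b6 ⋆ b3 ⋆ b1 ⋆ b5 ⋆ b2 ⋆ b4


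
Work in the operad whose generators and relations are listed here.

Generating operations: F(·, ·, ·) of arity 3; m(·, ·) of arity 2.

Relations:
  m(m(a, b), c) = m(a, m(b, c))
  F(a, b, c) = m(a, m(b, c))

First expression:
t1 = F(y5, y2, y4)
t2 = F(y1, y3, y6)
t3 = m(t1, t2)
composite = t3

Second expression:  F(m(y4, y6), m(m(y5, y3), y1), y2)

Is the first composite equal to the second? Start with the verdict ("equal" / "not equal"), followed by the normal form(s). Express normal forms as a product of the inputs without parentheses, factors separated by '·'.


not equal; the first gives y5 · y2 · y4 · y1 · y3 · y6 and the second y4 · y6 · y5 · y3 · y1 · y2


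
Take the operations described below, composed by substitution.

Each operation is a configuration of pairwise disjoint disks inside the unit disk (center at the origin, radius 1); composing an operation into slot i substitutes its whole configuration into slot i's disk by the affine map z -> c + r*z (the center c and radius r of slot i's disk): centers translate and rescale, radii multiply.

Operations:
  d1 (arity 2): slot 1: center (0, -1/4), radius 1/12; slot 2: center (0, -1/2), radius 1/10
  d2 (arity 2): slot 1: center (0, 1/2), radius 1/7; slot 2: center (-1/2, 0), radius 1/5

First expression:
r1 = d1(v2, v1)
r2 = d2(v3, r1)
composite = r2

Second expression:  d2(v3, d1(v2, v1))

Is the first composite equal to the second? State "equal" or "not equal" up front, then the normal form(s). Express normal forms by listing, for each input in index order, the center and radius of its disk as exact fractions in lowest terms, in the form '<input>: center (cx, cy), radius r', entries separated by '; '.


equal; both compose to v1: center (-1/2, -1/10), radius 1/50; v2: center (-1/2, -1/20), radius 1/60; v3: center (0, 1/2), radius 1/7

The first expression, normalized: v1: center (-1/2, -1/10), radius 1/50; v2: center (-1/2, -1/20), radius 1/60; v3: center (0, 1/2), radius 1/7
The second expression, normalized: v1: center (-1/2, -1/10), radius 1/50; v2: center (-1/2, -1/20), radius 1/60; v3: center (0, 1/2), radius 1/7
The forms coincide; equal.


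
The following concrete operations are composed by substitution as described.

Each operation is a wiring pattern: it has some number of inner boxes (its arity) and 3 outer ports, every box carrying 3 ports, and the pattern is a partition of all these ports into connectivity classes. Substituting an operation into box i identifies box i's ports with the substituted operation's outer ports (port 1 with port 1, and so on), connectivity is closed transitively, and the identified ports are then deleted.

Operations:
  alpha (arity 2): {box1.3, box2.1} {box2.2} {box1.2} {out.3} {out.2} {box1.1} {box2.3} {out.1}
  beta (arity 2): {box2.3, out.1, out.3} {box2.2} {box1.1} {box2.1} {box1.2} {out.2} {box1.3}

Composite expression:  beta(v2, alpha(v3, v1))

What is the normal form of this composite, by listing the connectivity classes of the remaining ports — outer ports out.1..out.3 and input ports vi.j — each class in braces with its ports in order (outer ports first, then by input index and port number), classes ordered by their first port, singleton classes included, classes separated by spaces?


{out.1, out.3} {out.2} {v1.1, v3.3} {v1.2} {v1.3} {v2.1} {v2.2} {v2.3} {v3.1} {v3.2}

After gluing at beta, chains via deleted ports link the v-ports.
stage alpha: inputs (v3, v1), connectivity {out.1} {out.2} {out.3} {v1.1, v3.3} {v1.2} {v1.3} {v3.1} {v3.2}, out.j its boundary
stage beta: inputs (v2, v3, v1), connectivity {out.1, out.3} {out.2} {v1.1, v3.3} {v1.2} {v1.3} {v2.1} {v2.2} {v2.3} {v3.1} {v3.2}, out.j its boundary


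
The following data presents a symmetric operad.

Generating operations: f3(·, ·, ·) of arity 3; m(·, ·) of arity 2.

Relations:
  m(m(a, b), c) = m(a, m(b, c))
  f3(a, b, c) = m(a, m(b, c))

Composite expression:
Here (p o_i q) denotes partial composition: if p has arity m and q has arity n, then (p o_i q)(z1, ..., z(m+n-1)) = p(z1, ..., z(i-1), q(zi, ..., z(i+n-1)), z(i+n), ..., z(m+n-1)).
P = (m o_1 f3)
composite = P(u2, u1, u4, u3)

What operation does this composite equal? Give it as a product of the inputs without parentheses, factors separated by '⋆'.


The m-tree's shape is irrelevant; the u-reading-order decides.
f3(u2, u1, u4) reduces to u2 ⋆ u1 ⋆ u4
m(f3(u2, u1, u4), u3) reduces to u2 ⋆ u1 ⋆ u4 ⋆ u3

u2 ⋆ u1 ⋆ u4 ⋆ u3


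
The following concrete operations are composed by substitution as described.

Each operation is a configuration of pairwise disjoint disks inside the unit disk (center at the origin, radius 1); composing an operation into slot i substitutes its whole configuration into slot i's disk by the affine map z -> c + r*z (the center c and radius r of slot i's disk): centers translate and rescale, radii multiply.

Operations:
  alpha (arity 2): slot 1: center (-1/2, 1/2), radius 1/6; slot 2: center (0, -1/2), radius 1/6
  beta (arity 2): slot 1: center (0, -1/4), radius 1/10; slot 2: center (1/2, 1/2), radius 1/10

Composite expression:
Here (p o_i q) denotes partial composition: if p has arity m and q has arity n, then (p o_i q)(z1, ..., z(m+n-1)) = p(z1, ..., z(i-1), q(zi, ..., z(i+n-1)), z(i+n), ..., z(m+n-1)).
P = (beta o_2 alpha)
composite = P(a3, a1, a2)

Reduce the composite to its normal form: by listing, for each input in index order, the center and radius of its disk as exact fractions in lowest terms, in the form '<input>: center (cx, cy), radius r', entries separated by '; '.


a1: center (9/20, 11/20), radius 1/60; a2: center (1/2, 9/20), radius 1/60; a3: center (0, -1/4), radius 1/10

Affine substitution under beta: radii multiply and a-centers shift.
a3 passes through 1 substitution, ending at center (0, -1/4), radius 1/10
a1 passes through 2 substitutions, ending at center (9/20, 11/20), radius 1/60
a2 passes through 2 substitutions, ending at center (1/2, 9/20), radius 1/60


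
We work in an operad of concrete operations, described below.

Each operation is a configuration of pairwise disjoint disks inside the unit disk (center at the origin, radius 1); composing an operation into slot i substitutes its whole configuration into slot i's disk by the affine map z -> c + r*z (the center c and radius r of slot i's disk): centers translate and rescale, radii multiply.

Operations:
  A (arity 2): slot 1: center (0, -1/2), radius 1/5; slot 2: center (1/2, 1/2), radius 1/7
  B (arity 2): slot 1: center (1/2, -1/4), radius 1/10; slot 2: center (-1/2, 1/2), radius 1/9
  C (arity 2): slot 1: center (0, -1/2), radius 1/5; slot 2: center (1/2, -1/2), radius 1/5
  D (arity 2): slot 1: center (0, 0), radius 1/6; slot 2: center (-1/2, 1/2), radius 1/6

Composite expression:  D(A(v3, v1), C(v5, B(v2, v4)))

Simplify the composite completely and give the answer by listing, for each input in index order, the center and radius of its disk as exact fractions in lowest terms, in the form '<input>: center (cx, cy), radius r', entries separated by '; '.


v1: center (1/12, 1/12), radius 1/42; v2: center (-2/5, 49/120), radius 1/300; v3: center (0, -1/12), radius 1/30; v4: center (-13/30, 13/30), radius 1/270; v5: center (-1/2, 5/12), radius 1/30

Nesting under D composes maps z -> c + r*z down each v-path.
input v3: applying the 2 nested substitutions gives center (0, -1/12), radius 1/30
input v1: applying the 2 nested substitutions gives center (1/12, 1/12), radius 1/42
input v5: applying the 2 nested substitutions gives center (-1/2, 5/12), radius 1/30
input v2: applying the 3 nested substitutions gives center (-2/5, 49/120), radius 1/300
input v4: applying the 3 nested substitutions gives center (-13/30, 13/30), radius 1/270


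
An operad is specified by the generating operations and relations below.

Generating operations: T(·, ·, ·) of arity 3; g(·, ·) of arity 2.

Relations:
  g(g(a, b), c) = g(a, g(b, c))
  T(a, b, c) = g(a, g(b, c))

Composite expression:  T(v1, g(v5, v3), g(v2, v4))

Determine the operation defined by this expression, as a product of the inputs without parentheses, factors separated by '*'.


Under associativity of T, the answer is the v's in reading order.
g(v5, v3) linearizes to v5 * v3
g(v2, v4) linearizes to v2 * v4
T(v1, g(v5, v3), g(v2, v4)) linearizes to v1 * v5 * v3 * v2 * v4

v1 * v5 * v3 * v2 * v4


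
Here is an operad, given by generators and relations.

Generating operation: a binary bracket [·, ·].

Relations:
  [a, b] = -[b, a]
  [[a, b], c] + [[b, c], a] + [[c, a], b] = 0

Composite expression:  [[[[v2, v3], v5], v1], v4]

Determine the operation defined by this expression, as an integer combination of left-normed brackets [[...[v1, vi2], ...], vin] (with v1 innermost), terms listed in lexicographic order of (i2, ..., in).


-[[[[v1, v2], v3], v5], v4] + [[[[v1, v3], v2], v5], v4] + [[[[v1, v5], v2], v3], v4] - [[[[v1, v5], v3], v2], v4]

Expand each bracket as ab - ba; the v1-initial words give the coefficients.
Composite bracket: [[[[v2, v3], v5], v1], v4]
Each bracket splits as ab - ba, giving 16 signed words (2^4 = 16).
Words beginning with v1 determine it all:
  sign of v1v2v3v5v4 is -1, so it contributes -[[[[v1, v2], v3], v5], v4]
  sign of v1v3v2v5v4 is +1, so it contributes +[[[[v1, v3], v2], v5], v4]
  sign of v1v5v2v3v4 is +1, so it contributes +[[[[v1, v5], v2], v3], v4]
  sign of v1v5v3v2v4 is -1, so it contributes -[[[[v1, v5], v3], v2], v4]


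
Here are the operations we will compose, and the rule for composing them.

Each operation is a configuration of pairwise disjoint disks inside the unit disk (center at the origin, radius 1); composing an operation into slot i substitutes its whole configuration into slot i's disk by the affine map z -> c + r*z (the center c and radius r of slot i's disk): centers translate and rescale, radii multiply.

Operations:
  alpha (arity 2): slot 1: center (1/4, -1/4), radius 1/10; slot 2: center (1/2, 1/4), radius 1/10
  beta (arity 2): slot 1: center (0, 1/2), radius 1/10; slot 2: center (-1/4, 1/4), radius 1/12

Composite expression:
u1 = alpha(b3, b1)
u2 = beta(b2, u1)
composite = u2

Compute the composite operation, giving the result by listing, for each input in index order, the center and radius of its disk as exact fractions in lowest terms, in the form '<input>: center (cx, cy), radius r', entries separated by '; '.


b1: center (-5/24, 13/48), radius 1/120; b2: center (0, 1/2), radius 1/10; b3: center (-11/48, 11/48), radius 1/120

Nesting under beta composes maps z -> c + r*z down each b-path.
input b2: applying the 1 nested substitution gives center (0, 1/2), radius 1/10
input b3: applying the 2 nested substitutions gives center (-11/48, 11/48), radius 1/120
input b1: applying the 2 nested substitutions gives center (-5/24, 13/48), radius 1/120


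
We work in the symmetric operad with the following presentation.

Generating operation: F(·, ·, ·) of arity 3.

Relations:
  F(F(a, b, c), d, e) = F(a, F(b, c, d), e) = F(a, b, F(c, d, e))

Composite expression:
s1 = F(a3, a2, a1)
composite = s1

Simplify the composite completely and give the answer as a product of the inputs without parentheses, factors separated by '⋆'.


a3 ⋆ a2 ⋆ a1

Under associativity of F, the answer is the a's in reading order.
F(a3, a2, a1) flattens to a3 ⋆ a2 ⋆ a1


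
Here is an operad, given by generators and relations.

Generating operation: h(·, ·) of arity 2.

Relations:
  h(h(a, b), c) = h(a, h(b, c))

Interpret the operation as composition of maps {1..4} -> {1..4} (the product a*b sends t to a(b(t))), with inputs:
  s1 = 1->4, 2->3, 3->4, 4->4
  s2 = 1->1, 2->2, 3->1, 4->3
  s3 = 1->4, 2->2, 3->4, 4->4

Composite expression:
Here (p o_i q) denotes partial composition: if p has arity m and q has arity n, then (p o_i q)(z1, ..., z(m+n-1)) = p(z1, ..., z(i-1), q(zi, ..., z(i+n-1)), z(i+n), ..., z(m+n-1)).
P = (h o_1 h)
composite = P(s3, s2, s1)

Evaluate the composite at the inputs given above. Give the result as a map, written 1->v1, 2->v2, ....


1->4, 2->4, 3->4, 4->4

h(s3, s2) = 1->4, 2->2, 3->4, 4->4
h(h(s3, s2), s1) = 1->4, 2->4, 3->4, 4->4


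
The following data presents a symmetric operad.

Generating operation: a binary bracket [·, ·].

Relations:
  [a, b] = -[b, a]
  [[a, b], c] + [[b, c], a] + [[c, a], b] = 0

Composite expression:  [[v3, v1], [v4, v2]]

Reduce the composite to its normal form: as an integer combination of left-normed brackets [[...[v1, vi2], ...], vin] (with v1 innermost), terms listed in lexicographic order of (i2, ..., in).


Antisymmetry and Jacobi reduce to v1-anchored left-normed brackets.
Composite bracket: [[v3, v1], [v4, v2]]
Each bracket splits as ab - ba, giving 8 signed words (2^3 = 8).
Words beginning with v1 determine it all:
  the word v1v3v2v4 carries sign +1 and contributes +[[[v1, v3], v2], v4]
  the word v1v3v4v2 carries sign -1 and contributes -[[[v1, v3], v4], v2]

[[[v1, v3], v2], v4] - [[[v1, v3], v4], v2]


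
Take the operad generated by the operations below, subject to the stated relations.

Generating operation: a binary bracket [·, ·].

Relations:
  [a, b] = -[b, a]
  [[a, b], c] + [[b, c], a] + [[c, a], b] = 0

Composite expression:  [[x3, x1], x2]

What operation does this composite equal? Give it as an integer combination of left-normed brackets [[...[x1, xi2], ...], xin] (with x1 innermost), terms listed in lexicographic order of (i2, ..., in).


Expand each bracket as ab - ba; the x1-initial words give the coefficients.
Composite bracket: [[x3, x1], x2]
Applying ab - ba throughout gives 4 signed words (2^2 = 4).
Words beginning with x1 determine it all:
  from x1x3x2, sign -1: term -[[x1, x3], x2]

-[[x1, x3], x2]


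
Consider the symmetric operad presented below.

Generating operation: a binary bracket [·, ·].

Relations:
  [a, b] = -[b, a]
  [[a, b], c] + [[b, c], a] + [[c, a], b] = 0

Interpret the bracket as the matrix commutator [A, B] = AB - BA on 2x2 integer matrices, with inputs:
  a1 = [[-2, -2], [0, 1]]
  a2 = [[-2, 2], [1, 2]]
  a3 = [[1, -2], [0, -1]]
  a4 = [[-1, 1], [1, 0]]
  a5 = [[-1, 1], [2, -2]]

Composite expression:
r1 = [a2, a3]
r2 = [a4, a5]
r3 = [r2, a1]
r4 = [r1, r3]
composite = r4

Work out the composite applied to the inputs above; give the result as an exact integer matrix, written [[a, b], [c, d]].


[[-16, -88], [60, 16]]

[a2, a3] = [[2, 4], [2, -2]]
[a4, a5] = [[1, -2], [3, -1]]
[[a4, a5], a1] = [[6, -10], [-9, -6]]
[[a2, a3], [[a4, a5], a1]] = [[-16, -88], [60, 16]]


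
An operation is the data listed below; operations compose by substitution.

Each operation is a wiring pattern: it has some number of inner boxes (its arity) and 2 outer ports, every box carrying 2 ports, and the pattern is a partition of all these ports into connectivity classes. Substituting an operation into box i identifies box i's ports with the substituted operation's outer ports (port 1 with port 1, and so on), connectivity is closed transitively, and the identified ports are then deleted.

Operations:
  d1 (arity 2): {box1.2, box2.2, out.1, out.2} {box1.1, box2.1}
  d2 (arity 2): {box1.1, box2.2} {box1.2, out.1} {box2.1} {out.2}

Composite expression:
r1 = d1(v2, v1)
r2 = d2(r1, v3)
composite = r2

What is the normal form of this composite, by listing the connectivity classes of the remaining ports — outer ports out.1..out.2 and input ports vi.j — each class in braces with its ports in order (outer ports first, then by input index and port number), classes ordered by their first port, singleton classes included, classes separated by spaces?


Treat the ports identified at d2 as solder joints: merge, then drop.
the subtree at d1 composes to {out.1, out.2, v1.2, v2.2} {v1.1, v2.1} on (v2, v1); out.j = own outer ports
the subtree at d2 composes to {out.1, v1.2, v2.2, v3.2} {out.2} {v1.1, v2.1} {v3.1} on (v2, v1, v3); out.j = own outer ports

{out.1, v1.2, v2.2, v3.2} {out.2} {v1.1, v2.1} {v3.1}


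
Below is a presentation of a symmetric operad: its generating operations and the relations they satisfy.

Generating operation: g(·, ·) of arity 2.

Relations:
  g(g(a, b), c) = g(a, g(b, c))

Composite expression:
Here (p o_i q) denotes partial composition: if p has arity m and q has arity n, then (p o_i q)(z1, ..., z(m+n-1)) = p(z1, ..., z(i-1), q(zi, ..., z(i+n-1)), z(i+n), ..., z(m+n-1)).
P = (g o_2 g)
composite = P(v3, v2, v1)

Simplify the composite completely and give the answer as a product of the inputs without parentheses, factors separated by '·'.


Under associativity of g, the answer is the v's in reading order.
g(v2, v1) flattens to v2 · v1
g(v3, g(v2, v1)) flattens to v3 · v2 · v1

v3 · v2 · v1


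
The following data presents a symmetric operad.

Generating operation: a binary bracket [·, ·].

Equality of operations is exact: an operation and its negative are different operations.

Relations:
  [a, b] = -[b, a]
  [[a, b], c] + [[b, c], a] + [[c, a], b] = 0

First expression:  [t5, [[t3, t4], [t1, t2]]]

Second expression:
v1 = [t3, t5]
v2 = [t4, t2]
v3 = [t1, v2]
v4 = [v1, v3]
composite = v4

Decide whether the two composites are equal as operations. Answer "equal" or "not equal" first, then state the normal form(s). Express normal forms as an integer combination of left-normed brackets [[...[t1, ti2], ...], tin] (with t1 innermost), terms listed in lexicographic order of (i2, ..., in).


not equal; the first gives [[[[t1, t2], t3], t4], t5] - [[[[t1, t2], t4], t3], t5] and the second [[[[t1, t2], t4], t3], t5] - [[[[t1, t2], t4], t5], t3] - [[[[t1, t4], t2], t3], t5] + [[[[t1, t4], t2], t5], t3]

Normal form of the first expression: [[[[t1, t2], t3], t4], t5] - [[[[t1, t2], t4], t3], t5]
Normal form of the second expression: [[[[t1, t2], t4], t3], t5] - [[[[t1, t2], t4], t5], t3] - [[[[t1, t4], t2], t3], t5] + [[[[t1, t4], t2], t5], t3]
They disagree, so not equal.


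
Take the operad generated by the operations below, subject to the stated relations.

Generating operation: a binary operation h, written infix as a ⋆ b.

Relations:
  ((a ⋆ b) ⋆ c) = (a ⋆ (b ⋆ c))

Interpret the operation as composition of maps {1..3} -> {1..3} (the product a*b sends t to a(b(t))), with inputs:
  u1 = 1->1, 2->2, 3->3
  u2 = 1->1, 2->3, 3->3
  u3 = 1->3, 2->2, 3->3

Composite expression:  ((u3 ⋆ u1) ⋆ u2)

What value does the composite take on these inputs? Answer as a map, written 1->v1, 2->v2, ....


1->3, 2->3, 3->3

(u3 ⋆ u1) = 1->3, 2->2, 3->3
((u3 ⋆ u1) ⋆ u2) = 1->3, 2->3, 3->3


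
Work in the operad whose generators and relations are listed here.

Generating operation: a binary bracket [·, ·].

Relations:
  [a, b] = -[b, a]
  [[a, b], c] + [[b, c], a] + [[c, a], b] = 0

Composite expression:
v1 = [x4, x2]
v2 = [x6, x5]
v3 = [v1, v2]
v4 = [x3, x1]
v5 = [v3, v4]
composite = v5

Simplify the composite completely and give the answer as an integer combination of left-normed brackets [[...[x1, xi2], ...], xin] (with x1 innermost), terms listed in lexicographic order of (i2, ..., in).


Skip Jacobi rewriting: expand, keep x1-initial words, read off terms.
Composite bracket: [[[x4, x2], [x6, x5]], [x3, x1]]
The bracket unfolds into 32 signed words via [a, b] = ab - ba (2^5 = 32).
Keep just the words that open with x1:
  the word x1x3x2x4x5x6 carries sign +1 and contributes +[[[[[x1, x3], x2], x4], x5], x6]
  the word x1x3x2x4x6x5 carries sign -1 and contributes -[[[[[x1, x3], x2], x4], x6], x5]
  the word x1x3x4x2x5x6 carries sign -1 and contributes -[[[[[x1, x3], x4], x2], x5], x6]
  the word x1x3x4x2x6x5 carries sign +1 and contributes +[[[[[x1, x3], x4], x2], x6], x5]
  the word x1x3x5x6x2x4 carries sign -1 and contributes -[[[[[x1, x3], x5], x6], x2], x4]
  the word x1x3x5x6x4x2 carries sign +1 and contributes +[[[[[x1, x3], x5], x6], x4], x2]
  the word x1x3x6x5x2x4 carries sign +1 and contributes +[[[[[x1, x3], x6], x5], x2], x4]
  the word x1x3x6x5x4x2 carries sign -1 and contributes -[[[[[x1, x3], x6], x5], x4], x2]

[[[[[x1, x3], x2], x4], x5], x6] - [[[[[x1, x3], x2], x4], x6], x5] - [[[[[x1, x3], x4], x2], x5], x6] + [[[[[x1, x3], x4], x2], x6], x5] - [[[[[x1, x3], x5], x6], x2], x4] + [[[[[x1, x3], x5], x6], x4], x2] + [[[[[x1, x3], x6], x5], x2], x4] - [[[[[x1, x3], x6], x5], x4], x2]


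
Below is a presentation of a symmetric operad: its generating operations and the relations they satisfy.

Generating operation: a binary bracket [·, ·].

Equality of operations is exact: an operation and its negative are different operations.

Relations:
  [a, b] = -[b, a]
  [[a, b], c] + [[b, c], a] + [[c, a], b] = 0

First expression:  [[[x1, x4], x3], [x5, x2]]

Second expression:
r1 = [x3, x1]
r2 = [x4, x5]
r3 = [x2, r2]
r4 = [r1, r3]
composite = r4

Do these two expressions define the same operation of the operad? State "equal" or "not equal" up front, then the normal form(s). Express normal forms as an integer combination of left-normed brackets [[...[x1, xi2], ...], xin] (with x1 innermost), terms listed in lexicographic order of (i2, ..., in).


not equal; first: -[[[[x1, x4], x3], x2], x5] + [[[[x1, x4], x3], x5], x2]; second: -[[[[x1, x3], x2], x4], x5] + [[[[x1, x3], x2], x5], x4] + [[[[x1, x3], x4], x5], x2] - [[[[x1, x3], x5], x4], x2]

The first expression, normalized: -[[[[x1, x4], x3], x2], x5] + [[[[x1, x4], x3], x5], x2]
The second expression, normalized: -[[[[x1, x3], x2], x4], x5] + [[[[x1, x3], x2], x5], x4] + [[[[x1, x3], x4], x5], x2] - [[[[x1, x3], x5], x4], x2]
They disagree, so not equal.


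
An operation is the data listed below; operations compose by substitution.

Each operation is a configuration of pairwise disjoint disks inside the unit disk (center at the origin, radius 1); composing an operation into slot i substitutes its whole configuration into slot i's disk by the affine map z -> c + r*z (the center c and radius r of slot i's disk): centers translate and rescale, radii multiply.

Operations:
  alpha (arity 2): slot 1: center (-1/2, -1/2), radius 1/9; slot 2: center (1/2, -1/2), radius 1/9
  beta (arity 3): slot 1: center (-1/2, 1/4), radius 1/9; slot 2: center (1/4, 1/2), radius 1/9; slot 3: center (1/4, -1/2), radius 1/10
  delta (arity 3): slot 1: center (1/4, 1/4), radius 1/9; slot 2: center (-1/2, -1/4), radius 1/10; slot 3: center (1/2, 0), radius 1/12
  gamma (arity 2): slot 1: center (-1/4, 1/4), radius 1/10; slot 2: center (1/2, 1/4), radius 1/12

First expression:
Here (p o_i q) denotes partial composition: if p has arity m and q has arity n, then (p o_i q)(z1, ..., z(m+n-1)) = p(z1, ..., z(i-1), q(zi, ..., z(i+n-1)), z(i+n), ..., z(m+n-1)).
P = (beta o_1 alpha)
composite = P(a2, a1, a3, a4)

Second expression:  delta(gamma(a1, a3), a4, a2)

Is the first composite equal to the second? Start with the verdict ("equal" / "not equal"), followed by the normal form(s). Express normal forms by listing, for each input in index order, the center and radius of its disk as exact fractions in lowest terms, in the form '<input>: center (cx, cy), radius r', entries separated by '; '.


not equal; the first gives a1: center (-4/9, 7/36), radius 1/81; a2: center (-5/9, 7/36), radius 1/81; a3: center (1/4, 1/2), radius 1/9; a4: center (1/4, -1/2), radius 1/10 and the second a1: center (2/9, 5/18), radius 1/90; a2: center (1/2, 0), radius 1/12; a3: center (11/36, 5/18), radius 1/108; a4: center (-1/2, -1/4), radius 1/10


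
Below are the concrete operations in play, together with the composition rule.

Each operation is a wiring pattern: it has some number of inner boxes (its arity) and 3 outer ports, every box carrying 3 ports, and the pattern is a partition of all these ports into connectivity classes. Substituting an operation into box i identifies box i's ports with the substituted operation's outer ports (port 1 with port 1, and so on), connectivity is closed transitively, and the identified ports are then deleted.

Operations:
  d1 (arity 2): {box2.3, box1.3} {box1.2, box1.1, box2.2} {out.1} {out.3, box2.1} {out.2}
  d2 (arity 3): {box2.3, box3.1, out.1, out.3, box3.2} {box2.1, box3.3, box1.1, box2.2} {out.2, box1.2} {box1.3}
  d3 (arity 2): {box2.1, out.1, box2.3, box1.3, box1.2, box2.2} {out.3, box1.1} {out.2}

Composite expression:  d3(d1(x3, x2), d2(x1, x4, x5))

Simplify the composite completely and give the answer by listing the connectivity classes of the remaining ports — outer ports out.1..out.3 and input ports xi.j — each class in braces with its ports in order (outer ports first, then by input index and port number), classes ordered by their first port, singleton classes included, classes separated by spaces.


{out.1, x1.2, x2.1, x4.3, x5.1, x5.2} {out.2} {out.3} {x1.1, x4.1, x4.2, x5.3} {x1.3} {x2.2, x3.1, x3.2} {x2.3, x3.3}


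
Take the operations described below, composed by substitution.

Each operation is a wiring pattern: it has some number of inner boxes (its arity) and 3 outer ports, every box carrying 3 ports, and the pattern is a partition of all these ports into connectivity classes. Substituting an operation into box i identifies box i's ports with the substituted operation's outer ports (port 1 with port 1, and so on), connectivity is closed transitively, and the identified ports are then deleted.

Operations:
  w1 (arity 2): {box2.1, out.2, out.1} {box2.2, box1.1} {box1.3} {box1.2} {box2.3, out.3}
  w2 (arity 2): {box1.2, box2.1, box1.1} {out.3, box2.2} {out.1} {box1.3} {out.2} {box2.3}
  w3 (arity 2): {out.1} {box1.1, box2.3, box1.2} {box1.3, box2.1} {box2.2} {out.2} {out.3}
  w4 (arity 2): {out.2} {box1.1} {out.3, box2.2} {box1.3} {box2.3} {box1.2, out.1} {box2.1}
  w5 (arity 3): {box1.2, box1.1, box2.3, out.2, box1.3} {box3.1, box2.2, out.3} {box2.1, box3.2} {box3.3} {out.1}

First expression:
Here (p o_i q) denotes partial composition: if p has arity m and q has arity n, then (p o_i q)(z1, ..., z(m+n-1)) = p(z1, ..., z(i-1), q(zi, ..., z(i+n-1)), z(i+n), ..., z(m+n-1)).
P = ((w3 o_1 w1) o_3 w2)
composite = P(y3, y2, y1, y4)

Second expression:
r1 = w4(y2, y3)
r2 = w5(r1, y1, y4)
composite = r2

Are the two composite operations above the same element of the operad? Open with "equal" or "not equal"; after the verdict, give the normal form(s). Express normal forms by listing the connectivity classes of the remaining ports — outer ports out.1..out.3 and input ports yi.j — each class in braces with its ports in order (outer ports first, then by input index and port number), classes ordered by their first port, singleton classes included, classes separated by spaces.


not equal; the first gives {out.1} {out.2} {out.3} {y1.1, y1.2, y4.1} {y1.3} {y2.1, y4.2} {y2.2, y3.1} {y2.3} {y3.2} {y3.3} {y4.3} and the second {out.1} {out.2, y1.3, y2.2, y3.2} {out.3, y1.2, y4.1} {y1.1, y4.2} {y2.1} {y2.3} {y3.1} {y3.3} {y4.3}

The first expression, normalized: {out.1} {out.2} {out.3} {y1.1, y1.2, y4.1} {y1.3} {y2.1, y4.2} {y2.2, y3.1} {y2.3} {y3.2} {y3.3} {y4.3}
The second expression, normalized: {out.1} {out.2, y1.3, y2.2, y3.2} {out.3, y1.2, y4.1} {y1.1, y4.2} {y2.1} {y2.3} {y3.1} {y3.3} {y4.3}
Distinct normal forms: not equal.


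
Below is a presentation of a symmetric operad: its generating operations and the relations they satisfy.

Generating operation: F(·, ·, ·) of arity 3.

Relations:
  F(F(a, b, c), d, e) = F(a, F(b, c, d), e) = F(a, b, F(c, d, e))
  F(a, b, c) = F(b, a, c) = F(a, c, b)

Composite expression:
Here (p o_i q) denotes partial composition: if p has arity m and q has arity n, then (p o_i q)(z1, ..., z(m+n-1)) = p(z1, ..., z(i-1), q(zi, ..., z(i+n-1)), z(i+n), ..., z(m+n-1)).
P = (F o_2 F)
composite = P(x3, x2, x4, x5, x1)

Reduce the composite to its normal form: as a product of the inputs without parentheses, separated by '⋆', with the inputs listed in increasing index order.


x1 ⋆ x2 ⋆ x3 ⋆ x4 ⋆ x5


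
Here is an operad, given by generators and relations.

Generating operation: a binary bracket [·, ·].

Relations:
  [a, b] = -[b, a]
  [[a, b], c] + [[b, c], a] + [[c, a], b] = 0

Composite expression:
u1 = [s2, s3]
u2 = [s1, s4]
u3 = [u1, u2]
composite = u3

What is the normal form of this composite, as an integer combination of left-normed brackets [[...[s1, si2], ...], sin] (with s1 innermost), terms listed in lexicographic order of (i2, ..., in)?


-[[[s1, s4], s2], s3] + [[[s1, s4], s3], s2]

Expand each bracket as ab - ba; the s1-initial words give the coefficients.
Composite bracket: [[s2, s3], [s1, s4]]
Each bracket splits as ab - ba, giving 8 signed words (2^3 = 8).
The s1-initial words carry the normal form:
  word s1s4s2s3 has sign -1, contributing -[[[s1, s4], s2], s3]
  word s1s4s3s2 has sign +1, contributing +[[[s1, s4], s3], s2]


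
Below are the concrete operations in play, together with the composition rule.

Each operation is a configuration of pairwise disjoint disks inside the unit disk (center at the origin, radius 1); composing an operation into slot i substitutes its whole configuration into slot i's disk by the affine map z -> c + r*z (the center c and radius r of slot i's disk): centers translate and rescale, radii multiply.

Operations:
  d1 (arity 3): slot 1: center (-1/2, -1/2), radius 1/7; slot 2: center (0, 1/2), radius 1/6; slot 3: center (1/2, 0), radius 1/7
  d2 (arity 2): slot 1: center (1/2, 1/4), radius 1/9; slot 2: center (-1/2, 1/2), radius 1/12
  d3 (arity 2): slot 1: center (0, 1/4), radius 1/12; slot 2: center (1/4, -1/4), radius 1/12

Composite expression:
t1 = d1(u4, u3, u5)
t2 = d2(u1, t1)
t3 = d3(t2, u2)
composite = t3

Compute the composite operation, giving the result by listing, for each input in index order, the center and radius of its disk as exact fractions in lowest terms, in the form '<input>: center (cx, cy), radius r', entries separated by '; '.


u1: center (1/24, 13/48), radius 1/108; u2: center (1/4, -1/4), radius 1/12; u3: center (-1/24, 85/288), radius 1/864; u4: center (-13/288, 83/288), radius 1/1008; u5: center (-11/288, 7/24), radius 1/1008

Only the slot chain above each u matters under d3; compose those maps.
u1 passes through 2 substitutions, ending at center (1/24, 13/48), radius 1/108
u4 passes through 3 substitutions, ending at center (-13/288, 83/288), radius 1/1008
u3 passes through 3 substitutions, ending at center (-1/24, 85/288), radius 1/864
u5 passes through 3 substitutions, ending at center (-11/288, 7/24), radius 1/1008
u2 passes through 1 substitution, ending at center (1/4, -1/4), radius 1/12


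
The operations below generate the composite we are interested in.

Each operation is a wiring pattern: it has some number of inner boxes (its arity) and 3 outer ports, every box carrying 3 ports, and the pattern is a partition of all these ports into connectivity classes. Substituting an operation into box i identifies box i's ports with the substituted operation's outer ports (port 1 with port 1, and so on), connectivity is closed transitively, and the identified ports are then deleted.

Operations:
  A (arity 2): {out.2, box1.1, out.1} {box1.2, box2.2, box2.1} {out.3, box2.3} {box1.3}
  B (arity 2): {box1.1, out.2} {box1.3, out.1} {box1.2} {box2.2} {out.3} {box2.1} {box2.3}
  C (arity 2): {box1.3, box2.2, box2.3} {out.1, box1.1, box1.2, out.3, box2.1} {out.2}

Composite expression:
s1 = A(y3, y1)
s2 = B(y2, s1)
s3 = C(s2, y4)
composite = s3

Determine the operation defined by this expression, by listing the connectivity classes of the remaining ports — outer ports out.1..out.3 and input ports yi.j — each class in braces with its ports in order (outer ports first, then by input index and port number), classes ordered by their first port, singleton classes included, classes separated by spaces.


Treat the ports identified at C as solder joints: merge, then drop.
after A, the pattern on (y3, y1) reads {out.1, out.2, y3.1} {out.3, y1.3} {y1.1, y1.2, y3.2} {y3.3} (out.j = its outer ports)
after B, the pattern on (y2, y3, y1) reads {out.1, y2.3} {out.2, y2.1} {out.3} {y1.1, y1.2, y3.2} {y1.3} {y2.2} {y3.1} {y3.3} (out.j = its outer ports)
after C, the pattern on (y2, y3, y1, y4) reads {out.1, out.3, y2.1, y2.3, y4.1} {out.2} {y1.1, y1.2, y3.2} {y1.3} {y2.2} {y3.1} {y3.3} {y4.2, y4.3} (out.j = its outer ports)

{out.1, out.3, y2.1, y2.3, y4.1} {out.2} {y1.1, y1.2, y3.2} {y1.3} {y2.2} {y3.1} {y3.3} {y4.2, y4.3}


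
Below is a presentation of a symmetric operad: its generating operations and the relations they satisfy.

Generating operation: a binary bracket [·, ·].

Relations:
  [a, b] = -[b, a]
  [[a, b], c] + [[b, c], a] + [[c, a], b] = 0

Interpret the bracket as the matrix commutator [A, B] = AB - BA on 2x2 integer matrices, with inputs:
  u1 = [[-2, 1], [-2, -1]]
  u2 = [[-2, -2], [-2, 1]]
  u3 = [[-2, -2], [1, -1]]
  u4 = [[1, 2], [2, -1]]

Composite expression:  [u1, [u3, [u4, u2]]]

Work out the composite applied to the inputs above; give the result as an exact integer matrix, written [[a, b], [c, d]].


[[-6, -2], [-10, 6]]


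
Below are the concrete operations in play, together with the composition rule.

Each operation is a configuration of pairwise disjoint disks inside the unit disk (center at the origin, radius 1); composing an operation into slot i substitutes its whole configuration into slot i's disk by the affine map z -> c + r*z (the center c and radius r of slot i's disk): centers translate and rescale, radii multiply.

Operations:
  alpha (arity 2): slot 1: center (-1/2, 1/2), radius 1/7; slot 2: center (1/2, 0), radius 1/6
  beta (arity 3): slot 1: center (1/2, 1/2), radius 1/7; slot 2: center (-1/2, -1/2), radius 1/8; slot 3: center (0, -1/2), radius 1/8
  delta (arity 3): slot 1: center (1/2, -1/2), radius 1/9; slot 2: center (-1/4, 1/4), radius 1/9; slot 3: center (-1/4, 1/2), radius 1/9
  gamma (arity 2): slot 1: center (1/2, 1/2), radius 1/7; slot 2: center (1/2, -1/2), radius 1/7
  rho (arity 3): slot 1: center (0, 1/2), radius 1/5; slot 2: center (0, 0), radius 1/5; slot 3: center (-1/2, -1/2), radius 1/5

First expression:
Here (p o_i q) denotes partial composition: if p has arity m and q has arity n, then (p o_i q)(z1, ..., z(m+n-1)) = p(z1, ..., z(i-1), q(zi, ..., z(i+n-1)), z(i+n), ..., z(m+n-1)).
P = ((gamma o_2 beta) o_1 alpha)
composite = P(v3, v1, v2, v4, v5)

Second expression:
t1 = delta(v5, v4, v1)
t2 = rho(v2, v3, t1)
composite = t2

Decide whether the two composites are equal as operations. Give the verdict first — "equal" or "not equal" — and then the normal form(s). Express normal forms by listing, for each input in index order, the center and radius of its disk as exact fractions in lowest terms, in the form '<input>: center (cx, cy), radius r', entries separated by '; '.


not equal; the first gives v1: center (4/7, 1/2), radius 1/42; v2: center (4/7, -3/7), radius 1/49; v3: center (3/7, 4/7), radius 1/49; v4: center (3/7, -4/7), radius 1/56; v5: center (1/2, -4/7), radius 1/56 and the second v1: center (-11/20, -2/5), radius 1/45; v2: center (0, 1/2), radius 1/5; v3: center (0, 0), radius 1/5; v4: center (-11/20, -9/20), radius 1/45; v5: center (-2/5, -3/5), radius 1/45

Reducing the first expression gives v1: center (4/7, 1/2), radius 1/42; v2: center (4/7, -3/7), radius 1/49; v3: center (3/7, 4/7), radius 1/49; v4: center (3/7, -4/7), radius 1/56; v5: center (1/2, -4/7), radius 1/56
Reducing the second expression gives v1: center (-11/20, -2/5), radius 1/45; v2: center (0, 1/2), radius 1/5; v3: center (0, 0), radius 1/5; v4: center (-11/20, -9/20), radius 1/45; v5: center (-2/5, -3/5), radius 1/45
Different reductions; not equal.
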